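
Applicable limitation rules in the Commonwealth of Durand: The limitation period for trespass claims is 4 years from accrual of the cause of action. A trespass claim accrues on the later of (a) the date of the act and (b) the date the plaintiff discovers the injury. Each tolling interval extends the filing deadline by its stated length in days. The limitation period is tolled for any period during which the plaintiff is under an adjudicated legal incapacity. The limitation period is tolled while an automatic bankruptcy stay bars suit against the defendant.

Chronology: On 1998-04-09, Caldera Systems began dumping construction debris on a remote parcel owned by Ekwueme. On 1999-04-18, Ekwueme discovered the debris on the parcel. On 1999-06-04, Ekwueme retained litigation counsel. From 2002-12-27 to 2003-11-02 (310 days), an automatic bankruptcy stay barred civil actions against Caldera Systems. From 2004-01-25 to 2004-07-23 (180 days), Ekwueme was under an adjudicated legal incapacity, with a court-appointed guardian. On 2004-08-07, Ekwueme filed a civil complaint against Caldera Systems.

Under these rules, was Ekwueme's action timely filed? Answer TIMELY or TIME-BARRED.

Taking the later of the act (1998-04-09) and discovery (1999-04-18), the claim accrued on 1999-04-18.
4 years from 1999-04-18 is 2003-04-18.
Because the automatic bankruptcy stay ran from 2002-12-27 to 2003-11-02, the deadline is extended by 310 days to 2004-02-22.
The period was tolled for 180 days by the plaintiff's legal incapacity (2004-01-25 to 2004-07-23), pushing the deadline to 2004-08-20.
None of the other events listed affects the running of the period under the stated rules.
Filing on 2004-08-07 beat the 2004-08-20 deadline — the action is timely.

TIMELY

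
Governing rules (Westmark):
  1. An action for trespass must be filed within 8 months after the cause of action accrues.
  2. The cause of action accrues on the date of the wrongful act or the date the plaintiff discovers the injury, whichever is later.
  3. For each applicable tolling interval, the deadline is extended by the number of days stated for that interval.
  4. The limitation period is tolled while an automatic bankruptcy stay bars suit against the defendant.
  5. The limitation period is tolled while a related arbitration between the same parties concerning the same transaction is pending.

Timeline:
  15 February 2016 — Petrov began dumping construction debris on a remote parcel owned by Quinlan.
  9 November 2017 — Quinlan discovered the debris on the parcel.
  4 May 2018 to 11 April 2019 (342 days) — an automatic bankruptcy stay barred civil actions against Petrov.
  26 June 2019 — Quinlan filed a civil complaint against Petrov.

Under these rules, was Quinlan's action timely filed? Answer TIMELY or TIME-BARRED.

The claim accrued on 9 November 2017 — the later of the 15 February 2016 act and the 9 November 2017 discovery.
Adding the 8 months base period to 9 November 2017 gives a deadline of 9 July 2018, before any tolling.
The automatic bankruptcy stay from 4 May 2018 to 11 April 2019 tolled the period for 342 days, extending the deadline to 16 June 2019.
Filing on 26 June 2019 missed the 16 June 2019 deadline — the action is time-barred.

TIME-BARRED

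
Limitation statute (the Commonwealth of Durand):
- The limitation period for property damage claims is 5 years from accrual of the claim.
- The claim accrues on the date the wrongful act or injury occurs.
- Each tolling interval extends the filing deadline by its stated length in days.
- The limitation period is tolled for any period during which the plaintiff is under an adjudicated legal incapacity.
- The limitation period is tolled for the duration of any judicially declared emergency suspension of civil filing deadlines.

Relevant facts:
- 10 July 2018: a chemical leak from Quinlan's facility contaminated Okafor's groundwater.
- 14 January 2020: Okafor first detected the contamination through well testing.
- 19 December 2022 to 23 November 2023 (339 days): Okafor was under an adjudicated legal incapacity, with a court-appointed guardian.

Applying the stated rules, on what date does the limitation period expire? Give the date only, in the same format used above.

13 June 2024

Because the rule ties accrual to occurrence, the claim accrued on 10 July 2018, not on the 14 January 2020 discovery date.
5 years from 10 July 2018 is 10 July 2023.
Because the plaintiff's legal incapacity ran from 19 December 2022 to 23 November 2023, the deadline is extended by 339 days to 13 June 2024.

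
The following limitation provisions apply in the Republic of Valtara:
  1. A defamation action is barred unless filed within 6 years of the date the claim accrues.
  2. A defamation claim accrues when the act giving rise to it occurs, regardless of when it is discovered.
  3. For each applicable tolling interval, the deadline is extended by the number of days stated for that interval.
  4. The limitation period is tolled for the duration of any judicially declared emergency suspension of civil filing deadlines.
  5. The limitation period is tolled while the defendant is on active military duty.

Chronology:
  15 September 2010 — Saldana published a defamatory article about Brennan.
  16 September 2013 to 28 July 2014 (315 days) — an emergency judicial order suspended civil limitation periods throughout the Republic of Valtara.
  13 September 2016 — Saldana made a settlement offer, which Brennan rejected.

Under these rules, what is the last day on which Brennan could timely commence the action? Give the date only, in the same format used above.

The claim accrued on 15 September 2010, when the wrongful act occurred.
Adding the 6 years base period to 15 September 2010 gives a deadline of 15 September 2016, before any tolling.
The period was tolled for 315 days by the emergency suspension of filing deadlines (16 September 2013 to 28 July 2014), pushing the deadline to 27 July 2017.
None of the other events listed affects the running of the period under the stated rules.

27 July 2017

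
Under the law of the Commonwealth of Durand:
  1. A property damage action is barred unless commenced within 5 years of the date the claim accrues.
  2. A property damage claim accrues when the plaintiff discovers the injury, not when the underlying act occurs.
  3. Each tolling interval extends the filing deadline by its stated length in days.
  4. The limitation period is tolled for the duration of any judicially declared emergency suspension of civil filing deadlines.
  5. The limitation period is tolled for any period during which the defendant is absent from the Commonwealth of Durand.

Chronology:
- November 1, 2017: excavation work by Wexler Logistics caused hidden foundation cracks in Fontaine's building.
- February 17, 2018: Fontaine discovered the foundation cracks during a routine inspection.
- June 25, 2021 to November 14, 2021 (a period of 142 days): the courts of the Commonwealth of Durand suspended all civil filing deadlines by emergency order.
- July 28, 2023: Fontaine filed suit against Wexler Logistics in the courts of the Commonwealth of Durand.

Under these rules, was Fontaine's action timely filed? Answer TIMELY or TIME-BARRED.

The claim did not accrue until Fontaine discovered the injury on February 17, 2018; the November 1, 2017 act date does not start the clock under the stated rule.
5 years from February 17, 2018 is February 17, 2023.
Because the emergency suspension of filing deadlines ran from June 25, 2021 to November 14, 2021, the deadline is extended by 142 days to July 9, 2023.
The July 28, 2023 filing falls after the July 9, 2023 deadline; the claim is time-barred.

TIME-BARRED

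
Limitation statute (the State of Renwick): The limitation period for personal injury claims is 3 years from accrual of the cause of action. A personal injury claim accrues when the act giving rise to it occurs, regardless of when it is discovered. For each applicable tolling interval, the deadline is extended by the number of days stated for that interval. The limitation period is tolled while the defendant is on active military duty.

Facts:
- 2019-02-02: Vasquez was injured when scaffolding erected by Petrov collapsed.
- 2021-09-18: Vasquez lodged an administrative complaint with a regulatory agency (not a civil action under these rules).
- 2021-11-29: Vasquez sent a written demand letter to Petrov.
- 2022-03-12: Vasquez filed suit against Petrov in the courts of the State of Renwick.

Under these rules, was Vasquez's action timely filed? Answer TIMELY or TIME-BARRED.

The cause of action accrued on 2019-02-02, the date of the act.
Adding the 3 years base period to 2019-02-02 gives a deadline of 2022-02-02, before any tolling.
The other events in the timeline have no effect on the limitation period under the stated rules.
Vasquez filed on 2022-03-12, after the 2022-02-02 deadline, so the action is time-barred.

TIME-BARRED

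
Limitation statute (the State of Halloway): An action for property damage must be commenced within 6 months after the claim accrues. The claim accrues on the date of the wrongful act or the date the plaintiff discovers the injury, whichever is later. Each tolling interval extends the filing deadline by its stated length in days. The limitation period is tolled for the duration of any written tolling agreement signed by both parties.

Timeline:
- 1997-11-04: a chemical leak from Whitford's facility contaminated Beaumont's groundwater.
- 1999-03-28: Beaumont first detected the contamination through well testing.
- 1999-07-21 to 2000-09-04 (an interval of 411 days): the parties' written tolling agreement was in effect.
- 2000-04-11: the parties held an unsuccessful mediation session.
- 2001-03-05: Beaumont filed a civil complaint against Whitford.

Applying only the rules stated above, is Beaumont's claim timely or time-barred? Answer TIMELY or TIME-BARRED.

TIME-BARRED

Because discovery on 1999-03-28 post-dates the 1997-11-04 act, accrual under the later-of rule falls on 1999-03-28.
The untolled deadline — 6 months after 1999-03-28 — is 1999-09-28.
The period was tolled for 411 days by the written tolling agreement (1999-07-21 to 2000-09-04), pushing the deadline to 2000-11-12.
The other events in the timeline have no effect on the limitation period under the stated rules.
Beaumont filed on 2001-03-05, after the 2000-11-12 deadline, so the action is time-barred.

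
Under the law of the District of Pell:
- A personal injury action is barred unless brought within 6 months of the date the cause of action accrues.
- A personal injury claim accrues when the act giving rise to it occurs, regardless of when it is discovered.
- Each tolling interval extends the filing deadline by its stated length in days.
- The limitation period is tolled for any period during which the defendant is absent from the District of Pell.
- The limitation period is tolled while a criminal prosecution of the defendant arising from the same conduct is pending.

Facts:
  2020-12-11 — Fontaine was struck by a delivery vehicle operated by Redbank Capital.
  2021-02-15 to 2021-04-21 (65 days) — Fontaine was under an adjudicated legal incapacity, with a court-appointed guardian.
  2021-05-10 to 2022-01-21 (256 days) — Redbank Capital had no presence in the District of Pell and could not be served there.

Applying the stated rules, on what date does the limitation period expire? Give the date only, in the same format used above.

The cause of action accrued on 2020-12-11, the date of the act.
6 months from 2020-12-11 is 2021-06-11.
The defendant's absence from the jurisdiction from 2021-05-10 to 2022-01-21 tolled the period for 256 days, extending the deadline to 2022-02-22.
The plaintiff's legal incapacity from 2021-02-15 to 2021-04-21 does not toll the period, because no stated rule makes the plaintiff's incapacity a tolling event.

2022-02-22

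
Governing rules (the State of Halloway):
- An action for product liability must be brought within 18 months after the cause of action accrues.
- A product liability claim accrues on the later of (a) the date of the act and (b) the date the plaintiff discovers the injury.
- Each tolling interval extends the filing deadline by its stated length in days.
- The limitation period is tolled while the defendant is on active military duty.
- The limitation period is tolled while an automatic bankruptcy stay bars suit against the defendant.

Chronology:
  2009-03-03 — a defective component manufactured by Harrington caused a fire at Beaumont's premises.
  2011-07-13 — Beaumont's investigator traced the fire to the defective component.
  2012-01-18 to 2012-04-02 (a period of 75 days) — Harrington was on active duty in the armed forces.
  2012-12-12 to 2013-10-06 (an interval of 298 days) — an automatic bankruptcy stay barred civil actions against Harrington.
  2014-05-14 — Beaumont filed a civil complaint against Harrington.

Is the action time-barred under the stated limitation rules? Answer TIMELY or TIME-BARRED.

The claim accrued on 2011-07-13 — the later of the 2009-03-03 act and the 2011-07-13 discovery.
18 months from 2011-07-13 is 2013-01-13.
The defendant's active military service from 2012-01-18 to 2012-04-02 tolled the period for 75 days, extending the deadline to 2013-03-29.
Because the automatic bankruptcy stay ran from 2012-12-12 to 2013-10-06, the deadline is extended by 298 days to 2014-01-21.
The 2014-05-14 filing falls after the 2014-01-21 deadline; the claim is time-barred.

TIME-BARRED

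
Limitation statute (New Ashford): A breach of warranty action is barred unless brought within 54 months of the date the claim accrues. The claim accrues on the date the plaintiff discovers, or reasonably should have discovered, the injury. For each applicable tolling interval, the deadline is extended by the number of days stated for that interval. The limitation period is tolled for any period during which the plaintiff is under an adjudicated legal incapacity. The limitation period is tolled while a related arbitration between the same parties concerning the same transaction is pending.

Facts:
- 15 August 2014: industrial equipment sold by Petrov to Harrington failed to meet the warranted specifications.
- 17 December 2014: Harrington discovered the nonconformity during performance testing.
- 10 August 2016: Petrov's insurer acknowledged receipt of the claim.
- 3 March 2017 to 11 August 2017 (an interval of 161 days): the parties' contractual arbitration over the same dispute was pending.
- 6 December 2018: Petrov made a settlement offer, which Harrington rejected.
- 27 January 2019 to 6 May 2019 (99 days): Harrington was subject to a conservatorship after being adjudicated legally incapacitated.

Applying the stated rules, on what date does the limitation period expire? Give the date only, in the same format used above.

Under the discovery rule, the claim accrued on 17 December 2014, when Harrington discovered the injury — not on the 15 August 2014 date of the underlying act.
54 months from 17 December 2014 is 17 June 2019.
Because the pending related arbitration ran from 3 March 2017 to 11 August 2017, the deadline is extended by 161 days to 25 November 2019.
The period was tolled for 99 days by the plaintiff's legal incapacity (27 January 2019 to 6 May 2019), pushing the deadline to 3 March 2020.
None of the other events listed affects the running of the period under the stated rules.

3 March 2020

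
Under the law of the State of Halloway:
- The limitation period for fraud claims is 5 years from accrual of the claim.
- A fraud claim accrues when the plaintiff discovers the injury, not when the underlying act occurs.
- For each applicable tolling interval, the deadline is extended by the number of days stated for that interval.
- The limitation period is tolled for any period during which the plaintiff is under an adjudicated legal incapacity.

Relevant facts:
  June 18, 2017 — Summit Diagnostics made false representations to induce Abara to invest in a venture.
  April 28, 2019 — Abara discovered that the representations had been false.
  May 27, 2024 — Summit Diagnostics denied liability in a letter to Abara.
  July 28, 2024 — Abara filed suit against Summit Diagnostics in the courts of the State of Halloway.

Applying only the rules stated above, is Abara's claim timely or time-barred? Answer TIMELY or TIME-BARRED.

TIME-BARRED

The claim did not accrue until Abara discovered the injury on April 28, 2019; the June 18, 2017 act date does not start the clock under the stated rule.
The untolled deadline — 5 years after April 28, 2019 — is April 28, 2024.
None of the other events listed affects the running of the period under the stated rules.
Abara filed on July 28, 2024, after the April 28, 2024 deadline, so the action is time-barred.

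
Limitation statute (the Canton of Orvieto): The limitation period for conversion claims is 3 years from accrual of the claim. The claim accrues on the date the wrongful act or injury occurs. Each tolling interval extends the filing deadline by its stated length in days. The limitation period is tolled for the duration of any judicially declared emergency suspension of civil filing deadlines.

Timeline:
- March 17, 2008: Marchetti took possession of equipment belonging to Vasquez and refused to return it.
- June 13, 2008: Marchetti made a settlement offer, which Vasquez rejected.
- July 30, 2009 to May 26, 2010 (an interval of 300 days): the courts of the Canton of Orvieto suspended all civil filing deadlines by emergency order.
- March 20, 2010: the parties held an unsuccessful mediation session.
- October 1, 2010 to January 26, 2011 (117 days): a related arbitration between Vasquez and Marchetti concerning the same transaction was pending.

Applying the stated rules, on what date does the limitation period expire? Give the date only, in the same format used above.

January 11, 2012

The limitation period began to run on March 17, 2008.
Adding the 3 years base period to March 17, 2008 gives a deadline of March 17, 2011, before any tolling.
The period was tolled for 300 days by the emergency suspension of filing deadlines (July 30, 2009 to May 26, 2010), pushing the deadline to January 11, 2012.
The pending related arbitration from October 1, 2010 to January 26, 2011 does not toll the period, because no stated rule makes a pending arbitration a tolling event.
Nothing else in the chronology tolls or restarts the period.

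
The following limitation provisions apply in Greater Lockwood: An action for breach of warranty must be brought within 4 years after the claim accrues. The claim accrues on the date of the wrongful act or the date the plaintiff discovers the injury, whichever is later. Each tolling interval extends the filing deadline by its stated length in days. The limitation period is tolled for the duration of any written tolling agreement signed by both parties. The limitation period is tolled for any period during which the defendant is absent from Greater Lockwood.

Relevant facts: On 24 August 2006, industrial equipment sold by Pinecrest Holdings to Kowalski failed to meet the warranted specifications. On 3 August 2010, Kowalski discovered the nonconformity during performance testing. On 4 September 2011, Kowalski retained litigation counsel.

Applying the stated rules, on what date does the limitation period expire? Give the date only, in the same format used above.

3 August 2014

Taking the later of the act (24 August 2006) and discovery (3 August 2010), the claim accrued on 3 August 2010.
The untolled deadline — 4 years after 3 August 2010 — is 3 August 2014.
None of the other events listed affects the running of the period under the stated rules.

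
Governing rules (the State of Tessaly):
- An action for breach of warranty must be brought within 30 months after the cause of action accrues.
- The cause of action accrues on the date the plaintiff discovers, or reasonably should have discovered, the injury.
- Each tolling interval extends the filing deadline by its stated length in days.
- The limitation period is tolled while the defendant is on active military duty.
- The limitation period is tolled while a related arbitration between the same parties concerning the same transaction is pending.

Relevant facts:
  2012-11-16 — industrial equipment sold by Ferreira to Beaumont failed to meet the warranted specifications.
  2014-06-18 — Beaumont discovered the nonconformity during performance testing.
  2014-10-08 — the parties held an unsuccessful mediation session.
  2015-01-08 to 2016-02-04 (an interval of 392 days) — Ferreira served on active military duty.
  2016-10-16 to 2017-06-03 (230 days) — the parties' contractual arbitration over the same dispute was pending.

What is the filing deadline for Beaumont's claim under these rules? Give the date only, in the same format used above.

2018-09-01

The claim did not accrue until Beaumont discovered the injury on 2014-06-18; the 2012-11-16 act date does not start the clock under the stated rule.
30 months from 2014-06-18 is 2016-12-18.
Because the defendant's active military service ran from 2015-01-08 to 2016-02-04, the deadline is extended by 392 days to 2018-01-14.
The pending related arbitration from 2016-10-16 to 2017-06-03 tolled the period for 230 days, extending the deadline to 2018-09-01.
Nothing else in the chronology tolls or restarts the period.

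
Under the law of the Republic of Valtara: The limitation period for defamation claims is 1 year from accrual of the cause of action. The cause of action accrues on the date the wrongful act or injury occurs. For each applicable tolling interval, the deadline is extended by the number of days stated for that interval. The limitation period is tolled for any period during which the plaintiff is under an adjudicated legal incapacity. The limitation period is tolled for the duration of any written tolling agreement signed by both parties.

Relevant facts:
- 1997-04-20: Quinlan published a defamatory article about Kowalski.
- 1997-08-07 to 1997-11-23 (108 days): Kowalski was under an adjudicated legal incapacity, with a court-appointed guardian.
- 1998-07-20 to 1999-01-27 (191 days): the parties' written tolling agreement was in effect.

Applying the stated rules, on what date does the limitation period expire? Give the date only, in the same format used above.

1999-02-13

The limitation period began to run on 1997-04-20.
The untolled deadline — 1 year after 1997-04-20 — is 1998-04-20.
The plaintiff's legal incapacity from 1997-08-07 to 1997-11-23 tolled the period for 108 days, extending the deadline to 1998-08-06.
The period was tolled for 191 days by the written tolling agreement (1998-07-20 to 1999-01-27), pushing the deadline to 1999-02-13.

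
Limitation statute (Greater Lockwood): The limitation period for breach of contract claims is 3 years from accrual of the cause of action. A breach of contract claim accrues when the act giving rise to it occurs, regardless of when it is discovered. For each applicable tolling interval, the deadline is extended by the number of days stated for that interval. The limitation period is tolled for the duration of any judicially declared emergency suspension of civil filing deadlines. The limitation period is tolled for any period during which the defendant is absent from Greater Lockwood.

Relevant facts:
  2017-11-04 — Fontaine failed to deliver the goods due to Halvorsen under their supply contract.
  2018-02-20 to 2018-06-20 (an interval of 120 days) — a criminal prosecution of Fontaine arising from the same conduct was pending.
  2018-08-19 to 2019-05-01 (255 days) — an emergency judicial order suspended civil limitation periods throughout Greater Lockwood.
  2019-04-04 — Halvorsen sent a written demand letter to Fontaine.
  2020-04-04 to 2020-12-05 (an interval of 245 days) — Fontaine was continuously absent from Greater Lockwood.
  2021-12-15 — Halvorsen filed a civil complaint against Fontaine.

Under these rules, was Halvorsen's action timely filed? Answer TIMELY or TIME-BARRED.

The claim accrued on 2017-11-04, when the wrongful act occurred.
3 years from 2017-11-04 is 2020-11-04.
The period was tolled for 255 days by the emergency suspension of filing deadlines (2018-08-19 to 2019-05-01), pushing the deadline to 2021-07-17.
The defendant's absence from the jurisdiction from 2020-04-04 to 2020-12-05 tolled the period for 245 days, extending the deadline to 2022-03-19.
The pending criminal prosecution from 2018-02-20 to 2018-06-20 does not toll the period, because no stated rule makes a criminal prosecution a tolling event.
The other events in the timeline have no effect on the limitation period under the stated rules.
The 2021-12-15 filing precedes the 2022-03-19 deadline; the claim is timely.

TIMELY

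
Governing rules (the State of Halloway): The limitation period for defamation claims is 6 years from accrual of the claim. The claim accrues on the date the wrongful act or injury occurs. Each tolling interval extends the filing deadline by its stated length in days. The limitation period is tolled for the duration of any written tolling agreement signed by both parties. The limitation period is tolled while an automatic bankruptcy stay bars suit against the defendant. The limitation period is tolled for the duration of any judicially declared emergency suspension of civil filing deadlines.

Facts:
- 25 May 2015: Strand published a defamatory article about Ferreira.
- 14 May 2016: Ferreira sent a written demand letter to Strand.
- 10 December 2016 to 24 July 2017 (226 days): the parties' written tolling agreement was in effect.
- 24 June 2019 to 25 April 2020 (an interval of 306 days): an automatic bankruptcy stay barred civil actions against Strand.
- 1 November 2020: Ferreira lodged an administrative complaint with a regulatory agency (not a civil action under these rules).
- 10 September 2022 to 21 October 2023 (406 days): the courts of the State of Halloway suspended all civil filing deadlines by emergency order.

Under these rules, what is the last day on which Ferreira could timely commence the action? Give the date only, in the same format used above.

The limitation period began to run on 25 May 2015.
The untolled deadline — 6 years after 25 May 2015 — is 25 May 2021.
The period was tolled for 226 days by the written tolling agreement (10 December 2016 to 24 July 2017), pushing the deadline to 6 January 2022.
The automatic bankruptcy stay from 24 June 2019 to 25 April 2020 tolled the period for 306 days, extending the deadline to 8 November 2022.
Because the emergency suspension of filing deadlines ran from 10 September 2022 to 21 October 2023, the deadline is extended by 406 days to 19 December 2023.
The other events in the timeline have no effect on the limitation period under the stated rules.

19 December 2023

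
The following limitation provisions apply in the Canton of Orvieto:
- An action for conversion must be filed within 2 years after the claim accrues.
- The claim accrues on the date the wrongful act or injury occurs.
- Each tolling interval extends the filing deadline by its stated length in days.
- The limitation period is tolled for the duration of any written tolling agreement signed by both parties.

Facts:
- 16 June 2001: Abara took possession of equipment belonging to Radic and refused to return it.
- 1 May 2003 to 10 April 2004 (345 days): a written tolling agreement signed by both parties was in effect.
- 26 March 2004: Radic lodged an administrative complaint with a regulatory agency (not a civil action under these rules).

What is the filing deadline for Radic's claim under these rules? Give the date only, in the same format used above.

The limitation period began to run on 16 June 2001.
2 years from 16 June 2001 is 16 June 2003.
Because the written tolling agreement ran from 1 May 2003 to 10 April 2004, the deadline is extended by 345 days to 26 May 2004.
The other events in the timeline have no effect on the limitation period under the stated rules.

26 May 2004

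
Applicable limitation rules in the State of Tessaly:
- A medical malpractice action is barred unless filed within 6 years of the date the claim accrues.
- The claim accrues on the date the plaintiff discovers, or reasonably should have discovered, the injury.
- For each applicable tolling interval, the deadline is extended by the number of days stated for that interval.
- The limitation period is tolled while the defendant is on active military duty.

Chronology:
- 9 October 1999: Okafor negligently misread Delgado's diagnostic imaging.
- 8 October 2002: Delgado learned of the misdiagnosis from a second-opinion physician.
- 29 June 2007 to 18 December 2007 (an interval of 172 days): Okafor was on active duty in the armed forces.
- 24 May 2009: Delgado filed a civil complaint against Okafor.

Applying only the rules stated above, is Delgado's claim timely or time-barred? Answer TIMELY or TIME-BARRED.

The claim did not accrue until Delgado discovered the injury on 8 October 2002; the 9 October 1999 act date does not start the clock under the stated rule.
Adding the 6 years base period to 8 October 2002 gives a deadline of 8 October 2008, before any tolling.
The defendant's active military service from 29 June 2007 to 18 December 2007 tolled the period for 172 days, extending the deadline to 29 March 2009.
The 24 May 2009 filing falls after the 29 March 2009 deadline; the claim is time-barred.

TIME-BARRED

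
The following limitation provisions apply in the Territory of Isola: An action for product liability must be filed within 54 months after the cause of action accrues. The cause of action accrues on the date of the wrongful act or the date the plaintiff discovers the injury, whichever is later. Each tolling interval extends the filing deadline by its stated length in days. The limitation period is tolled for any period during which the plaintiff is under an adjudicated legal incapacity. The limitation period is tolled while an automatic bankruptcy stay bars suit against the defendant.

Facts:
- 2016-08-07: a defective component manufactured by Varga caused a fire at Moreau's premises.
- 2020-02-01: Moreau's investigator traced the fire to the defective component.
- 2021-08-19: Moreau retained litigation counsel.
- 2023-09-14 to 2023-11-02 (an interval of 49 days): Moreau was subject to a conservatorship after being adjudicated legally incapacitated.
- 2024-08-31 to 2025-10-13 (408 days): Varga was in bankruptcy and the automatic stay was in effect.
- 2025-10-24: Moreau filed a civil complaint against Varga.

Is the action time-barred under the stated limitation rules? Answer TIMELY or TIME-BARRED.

TIMELY

The claim accrued on 2020-02-01 — the later of the 2016-08-07 act and the 2020-02-01 discovery.
The untolled deadline — 54 months after 2020-02-01 — is 2024-08-01.
The plaintiff's legal incapacity from 2023-09-14 to 2023-11-02 tolled the period for 49 days, extending the deadline to 2024-09-19.
The automatic bankruptcy stay from 2024-08-31 to 2025-10-13 tolled the period for 408 days, extending the deadline to 2025-11-01.
The other events in the timeline have no effect on the limitation period under the stated rules.
Filing on 2025-10-24 beat the 2025-11-01 deadline — the action is timely.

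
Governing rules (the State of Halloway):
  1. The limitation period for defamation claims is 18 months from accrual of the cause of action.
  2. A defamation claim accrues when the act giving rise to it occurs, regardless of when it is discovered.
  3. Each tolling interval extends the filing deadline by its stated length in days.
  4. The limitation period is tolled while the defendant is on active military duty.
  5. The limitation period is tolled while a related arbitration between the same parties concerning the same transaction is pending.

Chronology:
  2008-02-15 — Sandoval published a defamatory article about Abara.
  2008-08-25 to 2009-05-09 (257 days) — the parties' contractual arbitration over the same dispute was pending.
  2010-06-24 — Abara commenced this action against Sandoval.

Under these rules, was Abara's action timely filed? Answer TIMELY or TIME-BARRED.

The limitation period began to run on 2008-02-15.
18 months from 2008-02-15 is 2009-08-15.
The pending related arbitration from 2008-08-25 to 2009-05-09 tolled the period for 257 days, extending the deadline to 2010-04-29.
The 2010-06-24 filing falls after the 2010-04-29 deadline; the claim is time-barred.

TIME-BARRED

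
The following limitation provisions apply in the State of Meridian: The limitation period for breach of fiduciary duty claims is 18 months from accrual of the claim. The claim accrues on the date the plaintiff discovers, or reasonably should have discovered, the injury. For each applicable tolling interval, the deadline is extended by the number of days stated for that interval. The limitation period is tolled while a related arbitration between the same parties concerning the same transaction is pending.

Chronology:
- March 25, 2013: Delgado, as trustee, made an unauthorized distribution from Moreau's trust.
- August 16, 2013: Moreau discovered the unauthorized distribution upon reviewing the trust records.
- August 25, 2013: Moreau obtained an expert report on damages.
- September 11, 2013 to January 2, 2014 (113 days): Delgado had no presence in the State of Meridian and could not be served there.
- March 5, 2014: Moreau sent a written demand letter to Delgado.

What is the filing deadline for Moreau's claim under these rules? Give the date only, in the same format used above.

February 16, 2015

Accrual is tied to discovery, so the period began on August 16, 2013 rather than on March 25, 2013 when the act occurred.
The untolled deadline — 18 months after August 16, 2013 — is February 16, 2015.
The defendant's absence from the jurisdiction from September 11, 2013 to January 2, 2014 does not toll the period, because no stated rule makes the defendant's absence a tolling event.
The other events in the timeline have no effect on the limitation period under the stated rules.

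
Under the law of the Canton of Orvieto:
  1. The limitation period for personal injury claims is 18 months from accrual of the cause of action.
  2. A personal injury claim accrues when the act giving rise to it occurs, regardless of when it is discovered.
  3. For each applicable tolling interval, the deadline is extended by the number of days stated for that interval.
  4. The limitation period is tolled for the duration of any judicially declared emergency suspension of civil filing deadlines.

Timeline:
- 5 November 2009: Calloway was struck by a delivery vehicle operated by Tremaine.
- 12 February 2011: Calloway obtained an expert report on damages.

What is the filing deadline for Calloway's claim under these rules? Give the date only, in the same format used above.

The limitation period began to run on 5 November 2009.
18 months from 5 November 2009 is 5 May 2011.
Nothing else in the chronology tolls or restarts the period.

5 May 2011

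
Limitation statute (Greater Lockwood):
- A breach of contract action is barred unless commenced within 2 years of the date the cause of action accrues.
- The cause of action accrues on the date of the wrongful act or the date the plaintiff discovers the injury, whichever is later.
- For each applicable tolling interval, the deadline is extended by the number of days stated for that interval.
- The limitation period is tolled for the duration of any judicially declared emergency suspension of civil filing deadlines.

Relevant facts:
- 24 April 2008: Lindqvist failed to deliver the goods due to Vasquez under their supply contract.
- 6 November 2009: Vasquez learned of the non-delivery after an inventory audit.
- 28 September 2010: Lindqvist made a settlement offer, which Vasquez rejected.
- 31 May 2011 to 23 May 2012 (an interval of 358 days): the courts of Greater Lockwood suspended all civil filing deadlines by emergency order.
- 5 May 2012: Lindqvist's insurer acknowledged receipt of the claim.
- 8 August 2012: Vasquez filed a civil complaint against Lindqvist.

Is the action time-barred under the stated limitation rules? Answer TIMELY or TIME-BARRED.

TIMELY

Because discovery on 6 November 2009 post-dates the 24 April 2008 act, accrual under the later-of rule falls on 6 November 2009.
Adding the 2 years base period to 6 November 2009 gives a deadline of 6 November 2011, before any tolling.
The period was tolled for 358 days by the emergency suspension of filing deadlines (31 May 2011 to 23 May 2012), pushing the deadline to 29 October 2012.
None of the other events listed affects the running of the period under the stated rules.
Filing on 8 August 2012 beat the 29 October 2012 deadline — the action is timely.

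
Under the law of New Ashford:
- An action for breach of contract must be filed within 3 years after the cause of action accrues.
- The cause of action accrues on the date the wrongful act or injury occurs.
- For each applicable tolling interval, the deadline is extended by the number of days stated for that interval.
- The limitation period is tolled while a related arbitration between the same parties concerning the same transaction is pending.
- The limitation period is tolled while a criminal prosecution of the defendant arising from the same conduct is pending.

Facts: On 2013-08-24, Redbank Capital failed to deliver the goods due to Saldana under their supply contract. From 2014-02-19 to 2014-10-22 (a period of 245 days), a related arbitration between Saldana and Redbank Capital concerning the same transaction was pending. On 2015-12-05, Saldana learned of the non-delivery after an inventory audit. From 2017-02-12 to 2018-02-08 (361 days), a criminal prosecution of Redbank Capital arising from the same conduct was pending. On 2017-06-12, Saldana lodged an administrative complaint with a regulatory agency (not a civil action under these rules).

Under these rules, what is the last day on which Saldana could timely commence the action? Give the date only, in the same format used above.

Because the rule ties accrual to occurrence, the claim accrued on 2013-08-24, not on the 2015-12-05 discovery date.
3 years from 2013-08-24 is 2016-08-24.
Because the pending related arbitration ran from 2014-02-19 to 2014-10-22, the deadline is extended by 245 days to 2017-04-26.
The pending criminal prosecution from 2017-02-12 to 2018-02-08 tolled the period for 361 days, extending the deadline to 2018-04-22.
Nothing else in the chronology tolls or restarts the period.

2018-04-22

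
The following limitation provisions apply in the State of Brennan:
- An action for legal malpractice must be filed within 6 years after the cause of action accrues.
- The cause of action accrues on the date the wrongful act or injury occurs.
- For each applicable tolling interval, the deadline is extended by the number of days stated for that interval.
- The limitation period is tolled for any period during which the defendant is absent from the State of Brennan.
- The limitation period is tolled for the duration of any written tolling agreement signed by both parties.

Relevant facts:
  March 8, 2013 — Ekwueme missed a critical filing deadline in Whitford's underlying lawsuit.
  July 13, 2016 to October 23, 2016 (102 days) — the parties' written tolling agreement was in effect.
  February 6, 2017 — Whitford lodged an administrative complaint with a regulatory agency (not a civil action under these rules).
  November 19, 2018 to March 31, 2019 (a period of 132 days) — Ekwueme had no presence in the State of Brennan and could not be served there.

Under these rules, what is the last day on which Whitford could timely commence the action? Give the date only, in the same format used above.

The claim accrued on March 8, 2013, when the wrongful act occurred.
Adding the 6 years base period to March 8, 2013 gives a deadline of March 8, 2019, before any tolling.
Because the written tolling agreement ran from July 13, 2016 to October 23, 2016, the deadline is extended by 102 days to June 18, 2019.
The period was tolled for 132 days by the defendant's absence from the jurisdiction (November 19, 2018 to March 31, 2019), pushing the deadline to October 28, 2019.
None of the other events listed affects the running of the period under the stated rules.

October 28, 2019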